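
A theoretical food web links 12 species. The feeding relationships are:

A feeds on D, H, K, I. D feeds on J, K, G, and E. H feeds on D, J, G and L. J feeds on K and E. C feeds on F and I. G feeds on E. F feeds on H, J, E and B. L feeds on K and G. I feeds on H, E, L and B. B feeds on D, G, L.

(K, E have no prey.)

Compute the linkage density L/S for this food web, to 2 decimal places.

There are L = 30 links among S = 12 species.
L/S = 30/12 = 2.5000 ≈ 2.50.

L/S = 2.50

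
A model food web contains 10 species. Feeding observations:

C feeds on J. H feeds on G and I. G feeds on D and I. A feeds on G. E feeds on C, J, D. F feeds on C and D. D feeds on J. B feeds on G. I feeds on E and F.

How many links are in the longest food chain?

5 links

One longest chain: J → D → F → I → G → B.
It has 6 species and 5 links.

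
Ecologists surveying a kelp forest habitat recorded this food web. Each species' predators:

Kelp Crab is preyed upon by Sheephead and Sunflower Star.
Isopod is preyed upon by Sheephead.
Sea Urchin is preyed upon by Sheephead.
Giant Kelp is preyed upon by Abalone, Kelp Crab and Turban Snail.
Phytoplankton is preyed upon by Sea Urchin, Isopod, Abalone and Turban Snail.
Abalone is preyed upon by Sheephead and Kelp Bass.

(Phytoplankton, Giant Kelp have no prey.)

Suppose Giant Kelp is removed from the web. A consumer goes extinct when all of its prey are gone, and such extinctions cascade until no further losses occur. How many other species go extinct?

2

Remove Giant Kelp.
Round 1: Kelp Crab (all prey gone) → extinct.
Round 2: Sunflower Star (all prey gone) → extinct.
No further losses. Total secondary extinctions: 2.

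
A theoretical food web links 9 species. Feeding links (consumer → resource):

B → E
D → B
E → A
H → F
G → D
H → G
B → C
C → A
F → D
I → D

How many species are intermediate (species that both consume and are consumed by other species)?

6

Intermediate species (has both prey and predators): C, E, B, D, F, G.
Count: 6.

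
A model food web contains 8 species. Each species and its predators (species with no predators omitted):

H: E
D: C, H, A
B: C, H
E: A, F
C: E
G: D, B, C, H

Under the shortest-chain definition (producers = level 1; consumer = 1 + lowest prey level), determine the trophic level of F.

G is a producer → level 1.
C eats G → level 2.
E eats C → level 3.
F eats E → level 4.
No prey of F is below level 3, so 4 is the minimum.

Trophic level 4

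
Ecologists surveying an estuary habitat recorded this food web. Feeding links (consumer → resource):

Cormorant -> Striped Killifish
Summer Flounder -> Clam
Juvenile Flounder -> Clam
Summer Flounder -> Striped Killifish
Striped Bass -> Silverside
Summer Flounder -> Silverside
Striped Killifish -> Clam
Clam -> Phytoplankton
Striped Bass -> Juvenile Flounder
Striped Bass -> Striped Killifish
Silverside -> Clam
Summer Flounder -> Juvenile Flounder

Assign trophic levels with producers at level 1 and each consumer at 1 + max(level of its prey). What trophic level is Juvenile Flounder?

Phytoplankton is a producer → level 1.
Clam eats Phytoplankton → level 2.
Juvenile Flounder eats Clam → level 3.

Trophic level 3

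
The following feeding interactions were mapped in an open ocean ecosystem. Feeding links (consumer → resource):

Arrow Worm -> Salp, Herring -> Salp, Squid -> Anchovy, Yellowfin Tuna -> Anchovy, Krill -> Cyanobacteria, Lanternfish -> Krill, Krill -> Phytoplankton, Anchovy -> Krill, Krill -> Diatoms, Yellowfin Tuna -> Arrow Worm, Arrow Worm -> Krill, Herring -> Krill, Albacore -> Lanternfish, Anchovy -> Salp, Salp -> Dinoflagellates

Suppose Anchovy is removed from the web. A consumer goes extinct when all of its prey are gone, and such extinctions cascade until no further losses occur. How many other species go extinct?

1

Remove Anchovy.
Round 1: Squid (all prey gone) → extinct.
No further losses. Total secondary extinctions: 1.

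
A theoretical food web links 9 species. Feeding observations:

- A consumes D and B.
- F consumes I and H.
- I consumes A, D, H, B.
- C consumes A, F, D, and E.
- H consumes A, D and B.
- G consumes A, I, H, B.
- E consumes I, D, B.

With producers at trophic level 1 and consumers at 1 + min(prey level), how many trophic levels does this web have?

3

Producers (level 1): D, B.
Following each consumer down to its lowest-level prey: D → H → F (levels 1 through 3).
All prey of F (H 2, I 2) are at level 2 or above, so F is at level 1 + 2 = 3.
Every consumer has at least one prey at level 2 or below, so none exceeds level 3.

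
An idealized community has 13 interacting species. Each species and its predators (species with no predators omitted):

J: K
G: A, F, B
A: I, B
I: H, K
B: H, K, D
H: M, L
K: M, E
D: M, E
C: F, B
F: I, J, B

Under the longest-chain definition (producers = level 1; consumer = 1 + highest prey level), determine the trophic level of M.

G is a producer → level 1.
A eats G → level 2.
I eats A (level 2); other prey at levels: F 2 → level 3.
K eats I (level 3); other prey at levels: J 3, B 3 → level 4.
M eats K (level 4); other prey at levels: H 4, D 4 → level 5.

Trophic level 5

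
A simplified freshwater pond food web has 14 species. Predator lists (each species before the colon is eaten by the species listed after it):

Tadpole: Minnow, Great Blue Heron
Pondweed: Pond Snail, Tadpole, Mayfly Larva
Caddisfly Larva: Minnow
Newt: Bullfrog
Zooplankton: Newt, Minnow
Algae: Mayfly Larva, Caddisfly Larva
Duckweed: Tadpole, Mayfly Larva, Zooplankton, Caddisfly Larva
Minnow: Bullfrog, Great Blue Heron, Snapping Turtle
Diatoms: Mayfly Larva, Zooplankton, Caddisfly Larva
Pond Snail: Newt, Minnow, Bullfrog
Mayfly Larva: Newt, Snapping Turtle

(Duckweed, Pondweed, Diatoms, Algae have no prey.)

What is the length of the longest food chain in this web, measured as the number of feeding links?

3 links

One longest chain: Pondweed → Pond Snail → Newt → Bullfrog.
It has 4 species and 3 links.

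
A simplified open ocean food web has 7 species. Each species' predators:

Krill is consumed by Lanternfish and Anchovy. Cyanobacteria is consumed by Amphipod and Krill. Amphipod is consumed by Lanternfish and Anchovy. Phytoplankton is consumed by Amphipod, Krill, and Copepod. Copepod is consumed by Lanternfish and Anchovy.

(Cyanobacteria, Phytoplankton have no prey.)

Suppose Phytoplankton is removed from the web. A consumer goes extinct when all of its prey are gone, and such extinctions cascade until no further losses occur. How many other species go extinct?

Remove Phytoplankton.
Round 1: Copepod (all prey gone) → extinct.
No further losses. Total secondary extinctions: 1.

1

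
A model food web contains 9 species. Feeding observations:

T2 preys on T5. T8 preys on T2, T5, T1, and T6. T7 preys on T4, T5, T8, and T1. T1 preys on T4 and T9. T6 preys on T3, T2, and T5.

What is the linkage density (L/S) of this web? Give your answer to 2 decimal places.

L/S = 1.56

There are L = 14 links among S = 9 species.
L/S = 14/9 = 1.5556 ≈ 1.56.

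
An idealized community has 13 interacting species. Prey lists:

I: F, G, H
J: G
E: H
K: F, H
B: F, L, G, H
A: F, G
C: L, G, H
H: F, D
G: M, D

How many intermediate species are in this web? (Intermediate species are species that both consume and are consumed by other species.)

2

Intermediate species (has both prey and predators): G, H.
Count: 2.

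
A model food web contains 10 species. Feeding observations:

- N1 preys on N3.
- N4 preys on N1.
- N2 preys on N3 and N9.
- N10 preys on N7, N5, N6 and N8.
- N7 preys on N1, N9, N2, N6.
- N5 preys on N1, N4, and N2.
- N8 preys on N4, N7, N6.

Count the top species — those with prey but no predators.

Top species (has prey, but nothing eats it): N10.
Count: 1.

1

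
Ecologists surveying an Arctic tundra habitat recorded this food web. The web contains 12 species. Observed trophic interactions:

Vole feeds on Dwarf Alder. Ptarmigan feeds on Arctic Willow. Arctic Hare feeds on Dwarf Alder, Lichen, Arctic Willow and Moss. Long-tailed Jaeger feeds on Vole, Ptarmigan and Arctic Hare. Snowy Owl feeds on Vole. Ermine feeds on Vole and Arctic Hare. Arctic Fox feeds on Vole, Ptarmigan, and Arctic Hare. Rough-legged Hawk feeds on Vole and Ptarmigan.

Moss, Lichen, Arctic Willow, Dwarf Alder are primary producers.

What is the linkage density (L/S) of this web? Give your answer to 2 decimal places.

L/S = 1.42

There are L = 17 links among S = 12 species.
L/S = 17/12 = 1.4167 ≈ 1.42.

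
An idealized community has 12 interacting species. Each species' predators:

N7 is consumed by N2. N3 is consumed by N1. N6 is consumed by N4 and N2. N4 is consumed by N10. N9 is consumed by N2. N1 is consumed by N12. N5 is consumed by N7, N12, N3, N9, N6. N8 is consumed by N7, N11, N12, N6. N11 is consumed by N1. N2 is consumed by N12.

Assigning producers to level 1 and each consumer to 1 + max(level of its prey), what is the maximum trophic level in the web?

Producers (level 1): N5, N8.
N5 → N6 → N4 → N10 gives N10 level 4.
No species has a prey at level 4, so no species reaches level 5.

4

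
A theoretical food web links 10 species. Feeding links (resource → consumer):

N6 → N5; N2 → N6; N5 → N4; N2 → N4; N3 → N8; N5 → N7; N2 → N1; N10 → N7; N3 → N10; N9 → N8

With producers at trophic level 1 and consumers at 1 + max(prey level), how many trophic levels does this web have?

4

Producers (level 1): N9, N2, N3.
N2 → N6 → N5 → N4 gives N4 level 4.
No species has a prey at level 4, so no species reaches level 5.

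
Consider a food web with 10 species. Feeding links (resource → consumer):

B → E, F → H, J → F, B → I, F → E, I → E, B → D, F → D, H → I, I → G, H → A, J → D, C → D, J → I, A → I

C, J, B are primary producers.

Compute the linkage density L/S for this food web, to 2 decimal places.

There are L = 15 links among S = 10 species.
L/S = 15/10 = 1.5000 ≈ 1.50.

L/S = 1.50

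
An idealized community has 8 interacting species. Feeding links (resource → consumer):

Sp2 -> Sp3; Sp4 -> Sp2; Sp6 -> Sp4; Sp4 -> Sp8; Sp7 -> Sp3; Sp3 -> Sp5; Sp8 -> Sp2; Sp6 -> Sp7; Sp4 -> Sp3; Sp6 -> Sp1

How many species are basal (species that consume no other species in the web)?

Basal species (no prey listed): Sp6.
Count: 1.

1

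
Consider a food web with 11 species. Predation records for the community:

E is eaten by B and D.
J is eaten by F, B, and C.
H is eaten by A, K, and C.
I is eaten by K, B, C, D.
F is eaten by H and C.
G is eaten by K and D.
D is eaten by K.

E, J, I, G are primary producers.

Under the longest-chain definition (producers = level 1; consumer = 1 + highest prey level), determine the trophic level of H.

Trophic level 3

J is a producer → level 1.
F eats J → level 2.
H eats F → level 3.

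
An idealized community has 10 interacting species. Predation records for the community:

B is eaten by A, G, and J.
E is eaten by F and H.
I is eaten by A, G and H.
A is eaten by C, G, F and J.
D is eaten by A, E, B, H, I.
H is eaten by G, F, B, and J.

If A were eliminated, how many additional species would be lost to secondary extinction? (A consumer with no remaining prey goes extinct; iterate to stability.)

Remove A.
Round 1: C (all prey gone) → extinct.
No further losses. Total secondary extinctions: 1.

1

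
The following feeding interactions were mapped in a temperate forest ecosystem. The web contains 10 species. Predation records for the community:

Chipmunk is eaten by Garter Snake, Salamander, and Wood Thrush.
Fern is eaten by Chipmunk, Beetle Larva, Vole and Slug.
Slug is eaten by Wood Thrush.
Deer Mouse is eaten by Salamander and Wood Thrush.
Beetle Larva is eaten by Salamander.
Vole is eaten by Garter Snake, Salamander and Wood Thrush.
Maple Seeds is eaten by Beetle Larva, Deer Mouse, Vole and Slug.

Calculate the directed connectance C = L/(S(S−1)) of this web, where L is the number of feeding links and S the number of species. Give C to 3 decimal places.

The web has S = 10 species and L = 18 feeding links.
C = L / (S(S−1)) = 18 / 90 = 0.2000 ≈ 0.200.

C = 0.200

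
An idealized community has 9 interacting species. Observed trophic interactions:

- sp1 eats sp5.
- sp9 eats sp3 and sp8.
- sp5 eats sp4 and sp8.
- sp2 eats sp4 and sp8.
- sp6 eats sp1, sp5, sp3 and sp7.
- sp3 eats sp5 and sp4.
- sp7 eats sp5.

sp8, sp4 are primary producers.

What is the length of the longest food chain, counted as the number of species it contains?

4 species

One longest chain: sp8 → sp5 → sp3 → sp9.
It has 4 species and 3 links.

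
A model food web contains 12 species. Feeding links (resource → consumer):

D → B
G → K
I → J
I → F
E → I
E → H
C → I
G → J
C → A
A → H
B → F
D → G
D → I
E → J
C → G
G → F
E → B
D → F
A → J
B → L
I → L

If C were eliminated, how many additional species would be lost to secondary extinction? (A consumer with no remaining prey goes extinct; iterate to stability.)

1

Remove C.
Round 1: A (all prey gone) → extinct.
No further losses. Total secondary extinctions: 1.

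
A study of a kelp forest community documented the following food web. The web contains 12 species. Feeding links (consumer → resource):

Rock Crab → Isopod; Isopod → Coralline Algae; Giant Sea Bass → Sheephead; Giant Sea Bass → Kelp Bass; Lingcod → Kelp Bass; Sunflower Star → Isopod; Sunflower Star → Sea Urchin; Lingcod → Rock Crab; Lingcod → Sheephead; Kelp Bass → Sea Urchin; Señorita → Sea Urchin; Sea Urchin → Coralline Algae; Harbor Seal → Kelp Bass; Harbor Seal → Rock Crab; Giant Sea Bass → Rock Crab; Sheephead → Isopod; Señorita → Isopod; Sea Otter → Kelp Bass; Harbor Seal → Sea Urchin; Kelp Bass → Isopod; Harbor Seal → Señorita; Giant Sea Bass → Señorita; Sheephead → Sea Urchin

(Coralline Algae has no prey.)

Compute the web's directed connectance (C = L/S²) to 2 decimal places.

C = 0.16

The web has S = 12 species and L = 23 feeding links.
C = L / S² = 23 / 144 = 0.1597 ≈ 0.16.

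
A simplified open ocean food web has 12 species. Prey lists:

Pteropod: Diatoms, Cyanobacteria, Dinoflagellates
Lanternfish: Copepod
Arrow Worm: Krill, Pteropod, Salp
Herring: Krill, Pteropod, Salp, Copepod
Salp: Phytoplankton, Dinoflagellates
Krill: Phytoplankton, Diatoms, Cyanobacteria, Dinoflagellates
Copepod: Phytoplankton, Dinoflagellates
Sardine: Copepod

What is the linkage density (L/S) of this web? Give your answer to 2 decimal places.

There are L = 20 links among S = 12 species.
L/S = 20/12 = 1.6667 ≈ 1.67.

L/S = 1.67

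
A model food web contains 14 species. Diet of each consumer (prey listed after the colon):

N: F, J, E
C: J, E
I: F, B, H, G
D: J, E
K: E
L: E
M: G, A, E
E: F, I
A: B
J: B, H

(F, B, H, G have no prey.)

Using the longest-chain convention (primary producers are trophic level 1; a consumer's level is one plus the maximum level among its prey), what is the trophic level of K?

Trophic level 4

F is a producer → level 1.
I eats F (level 1); other prey at levels: B 1, H 1, G 1 → level 2.
E eats I (level 2); other prey at levels: F 1 → level 3.
K eats E → level 4.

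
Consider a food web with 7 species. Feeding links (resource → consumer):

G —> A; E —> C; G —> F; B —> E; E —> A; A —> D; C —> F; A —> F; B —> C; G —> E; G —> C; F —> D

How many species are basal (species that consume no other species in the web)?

2

Basal species (no prey listed): B, G.
Count: 2.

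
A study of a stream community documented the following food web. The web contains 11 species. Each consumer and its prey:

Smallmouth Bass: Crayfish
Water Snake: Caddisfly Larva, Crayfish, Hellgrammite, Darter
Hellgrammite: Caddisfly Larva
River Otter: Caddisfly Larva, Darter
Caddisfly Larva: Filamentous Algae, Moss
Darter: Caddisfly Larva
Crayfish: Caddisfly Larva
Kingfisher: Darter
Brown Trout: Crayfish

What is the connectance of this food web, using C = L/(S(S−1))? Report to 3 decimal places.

The web has S = 11 species and L = 14 feeding links.
C = L / (S(S−1)) = 14 / 110 = 0.1273 ≈ 0.127.

C = 0.127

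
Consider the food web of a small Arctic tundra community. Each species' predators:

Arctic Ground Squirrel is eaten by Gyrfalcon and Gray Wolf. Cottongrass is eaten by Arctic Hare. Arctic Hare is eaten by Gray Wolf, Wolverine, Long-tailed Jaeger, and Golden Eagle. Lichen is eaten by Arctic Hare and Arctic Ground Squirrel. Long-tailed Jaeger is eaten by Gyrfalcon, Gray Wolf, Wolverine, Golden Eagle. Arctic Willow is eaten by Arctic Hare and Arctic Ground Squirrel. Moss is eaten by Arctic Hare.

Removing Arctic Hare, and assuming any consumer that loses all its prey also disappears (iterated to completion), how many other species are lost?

3

Remove Arctic Hare.
Round 1: Long-tailed Jaeger (all prey gone) → extinct.
Round 2: Golden Eagle (all prey gone), Wolverine (all prey gone) → extinct.
No further losses. Total secondary extinctions: 3.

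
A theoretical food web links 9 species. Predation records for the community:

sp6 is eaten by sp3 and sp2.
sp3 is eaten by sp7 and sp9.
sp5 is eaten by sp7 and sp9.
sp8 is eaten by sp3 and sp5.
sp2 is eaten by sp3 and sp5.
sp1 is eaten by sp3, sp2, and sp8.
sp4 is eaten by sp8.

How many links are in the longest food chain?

3 links

One longest chain: sp4 → sp8 → sp3 → sp7.
It has 4 species and 3 links.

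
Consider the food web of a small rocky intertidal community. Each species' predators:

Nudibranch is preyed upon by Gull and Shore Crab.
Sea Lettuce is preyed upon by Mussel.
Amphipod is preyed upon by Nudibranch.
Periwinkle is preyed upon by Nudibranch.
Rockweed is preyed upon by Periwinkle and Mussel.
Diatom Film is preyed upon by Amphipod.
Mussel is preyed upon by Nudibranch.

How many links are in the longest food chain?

One longest chain: Diatom Film → Amphipod → Nudibranch → Shore Crab.
It has 4 species and 3 links.

3 links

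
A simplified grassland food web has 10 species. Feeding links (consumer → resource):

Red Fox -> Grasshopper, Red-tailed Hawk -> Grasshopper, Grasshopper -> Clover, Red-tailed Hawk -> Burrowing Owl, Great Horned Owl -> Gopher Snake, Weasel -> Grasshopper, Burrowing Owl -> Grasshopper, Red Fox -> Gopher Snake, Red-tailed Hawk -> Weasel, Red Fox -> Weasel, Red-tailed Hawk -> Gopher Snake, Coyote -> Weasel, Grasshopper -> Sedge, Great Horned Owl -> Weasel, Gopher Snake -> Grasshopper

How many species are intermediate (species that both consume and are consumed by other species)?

4

Intermediate species (has both prey and predators): Grasshopper, Burrowing Owl, Gopher Snake, Weasel.
Count: 4.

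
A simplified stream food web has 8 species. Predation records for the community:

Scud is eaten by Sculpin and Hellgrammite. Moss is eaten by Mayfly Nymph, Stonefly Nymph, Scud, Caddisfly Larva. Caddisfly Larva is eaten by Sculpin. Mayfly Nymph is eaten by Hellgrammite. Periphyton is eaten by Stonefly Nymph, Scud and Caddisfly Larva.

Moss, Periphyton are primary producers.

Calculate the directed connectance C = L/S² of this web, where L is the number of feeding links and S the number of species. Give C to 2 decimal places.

C = 0.17

The web has S = 8 species and L = 11 feeding links.
C = L / S² = 11 / 64 = 0.1719 ≈ 0.17.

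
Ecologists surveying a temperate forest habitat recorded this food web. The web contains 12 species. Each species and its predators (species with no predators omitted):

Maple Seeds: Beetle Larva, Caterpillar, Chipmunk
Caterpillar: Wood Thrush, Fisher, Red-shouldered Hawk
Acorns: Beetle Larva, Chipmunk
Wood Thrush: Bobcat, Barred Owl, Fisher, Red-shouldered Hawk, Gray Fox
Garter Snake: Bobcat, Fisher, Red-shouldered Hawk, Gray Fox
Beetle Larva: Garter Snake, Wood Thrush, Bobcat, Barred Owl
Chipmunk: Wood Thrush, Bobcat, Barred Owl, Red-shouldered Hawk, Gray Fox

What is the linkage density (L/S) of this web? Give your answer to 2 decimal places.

L/S = 2.17

There are L = 26 links among S = 12 species.
L/S = 26/12 = 2.1667 ≈ 2.17.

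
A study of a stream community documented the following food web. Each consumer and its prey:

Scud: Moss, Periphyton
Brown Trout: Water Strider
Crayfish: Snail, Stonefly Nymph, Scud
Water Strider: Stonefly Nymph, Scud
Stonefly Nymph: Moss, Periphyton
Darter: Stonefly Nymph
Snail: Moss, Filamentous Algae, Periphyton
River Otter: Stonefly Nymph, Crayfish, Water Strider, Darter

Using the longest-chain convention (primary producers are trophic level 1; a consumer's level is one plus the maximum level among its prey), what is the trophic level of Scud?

Moss is a producer → level 1.
Scud eats Moss (level 1); other prey at levels: Periphyton 1 → level 2.

Trophic level 2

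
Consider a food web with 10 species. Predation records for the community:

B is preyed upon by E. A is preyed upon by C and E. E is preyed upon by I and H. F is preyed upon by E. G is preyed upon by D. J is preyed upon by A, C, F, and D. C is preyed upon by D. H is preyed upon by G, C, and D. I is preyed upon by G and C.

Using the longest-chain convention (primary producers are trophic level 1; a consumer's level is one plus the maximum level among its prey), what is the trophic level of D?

Trophic level 6

J is a producer → level 1.
F eats J → level 2.
E eats F (level 2); other prey at levels: B 1, A 2 → level 3.
I eats E → level 4.
G eats I (level 4); other prey at levels: H 4 → level 5.
D eats G (level 5); other prey at levels: J 1, H 4, C 5 → level 6.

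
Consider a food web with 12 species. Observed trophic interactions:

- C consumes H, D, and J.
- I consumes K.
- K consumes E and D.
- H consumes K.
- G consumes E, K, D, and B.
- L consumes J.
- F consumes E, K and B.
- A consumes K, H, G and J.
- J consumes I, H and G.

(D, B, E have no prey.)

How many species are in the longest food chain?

One longest chain: D → K → I → J → L.
It has 5 species and 4 links.

5 species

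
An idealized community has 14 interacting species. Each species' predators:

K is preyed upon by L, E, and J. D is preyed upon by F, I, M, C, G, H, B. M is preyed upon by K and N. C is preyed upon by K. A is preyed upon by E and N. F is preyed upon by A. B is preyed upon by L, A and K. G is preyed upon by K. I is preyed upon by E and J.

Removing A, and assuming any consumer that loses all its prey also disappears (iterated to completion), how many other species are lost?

0

Remove A.
Every predator of it retains at least one other prey: N still has M; E still has I, K.
No consumer loses all prey, so no secondary extinctions occur.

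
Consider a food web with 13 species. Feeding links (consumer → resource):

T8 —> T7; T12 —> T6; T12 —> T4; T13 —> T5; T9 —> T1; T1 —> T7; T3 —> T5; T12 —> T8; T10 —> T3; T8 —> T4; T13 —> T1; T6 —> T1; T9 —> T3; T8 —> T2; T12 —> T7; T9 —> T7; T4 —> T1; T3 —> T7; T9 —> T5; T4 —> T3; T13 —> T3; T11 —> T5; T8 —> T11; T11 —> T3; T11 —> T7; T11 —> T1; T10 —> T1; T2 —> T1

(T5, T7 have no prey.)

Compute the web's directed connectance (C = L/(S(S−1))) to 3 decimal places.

The web has S = 13 species and L = 28 feeding links.
C = L / (S(S−1)) = 28 / 156 = 0.1795 ≈ 0.179.

C = 0.179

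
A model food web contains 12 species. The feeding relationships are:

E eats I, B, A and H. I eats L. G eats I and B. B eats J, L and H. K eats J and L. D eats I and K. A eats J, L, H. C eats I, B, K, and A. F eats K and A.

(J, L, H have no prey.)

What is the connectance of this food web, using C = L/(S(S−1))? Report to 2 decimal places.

C = 0.17

The web has S = 12 species and L = 23 feeding links.
C = L / (S(S−1)) = 23 / 132 = 0.1742 ≈ 0.17.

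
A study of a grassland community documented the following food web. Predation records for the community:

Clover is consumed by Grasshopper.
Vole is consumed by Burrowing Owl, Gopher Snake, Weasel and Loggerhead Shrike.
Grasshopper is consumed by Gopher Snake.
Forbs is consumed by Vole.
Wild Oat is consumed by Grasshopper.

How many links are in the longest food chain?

One longest chain: Forbs → Vole → Weasel.
It has 3 species and 2 links.

2 links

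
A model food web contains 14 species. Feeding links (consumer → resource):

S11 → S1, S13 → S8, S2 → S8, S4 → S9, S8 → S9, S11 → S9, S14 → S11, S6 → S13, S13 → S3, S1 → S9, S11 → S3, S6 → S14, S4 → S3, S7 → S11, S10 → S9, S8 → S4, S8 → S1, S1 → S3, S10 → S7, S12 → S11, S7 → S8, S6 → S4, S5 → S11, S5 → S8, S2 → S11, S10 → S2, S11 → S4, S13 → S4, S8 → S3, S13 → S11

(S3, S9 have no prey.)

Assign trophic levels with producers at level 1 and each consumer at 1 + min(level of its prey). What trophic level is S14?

Trophic level 3

S3 is a producer → level 1.
S11 eats S3 → level 2.
S14 eats S11 → level 3.
No prey of S14 is below level 2, so 3 is the minimum.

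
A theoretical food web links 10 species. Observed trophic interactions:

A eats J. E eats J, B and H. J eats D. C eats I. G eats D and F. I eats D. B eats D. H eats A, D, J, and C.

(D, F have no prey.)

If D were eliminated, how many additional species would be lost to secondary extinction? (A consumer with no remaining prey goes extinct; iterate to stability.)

7

Remove D.
Round 1: I (all prey gone), J (all prey gone), B (all prey gone) → extinct.
Round 2: A (all prey gone), C (all prey gone) → extinct.
Round 3: H (all prey gone) → extinct.
Round 4: E (all prey gone) → extinct.
No further losses. Total secondary extinctions: 7.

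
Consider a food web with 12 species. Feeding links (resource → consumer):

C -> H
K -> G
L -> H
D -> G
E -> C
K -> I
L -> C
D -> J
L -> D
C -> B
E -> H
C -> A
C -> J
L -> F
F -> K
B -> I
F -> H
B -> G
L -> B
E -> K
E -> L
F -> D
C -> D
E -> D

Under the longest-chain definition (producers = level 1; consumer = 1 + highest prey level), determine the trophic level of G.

Trophic level 5

E is a producer → level 1.
L eats E → level 2.
F eats L → level 3.
D eats F (level 3); other prey at levels: E 1, L 2, C 3 → level 4.
G eats D (level 4); other prey at levels: K 4, B 4 → level 5.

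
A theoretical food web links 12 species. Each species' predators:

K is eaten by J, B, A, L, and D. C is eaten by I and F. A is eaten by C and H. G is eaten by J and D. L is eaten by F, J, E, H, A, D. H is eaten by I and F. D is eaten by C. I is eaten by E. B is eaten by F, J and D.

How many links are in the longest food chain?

One longest chain: K → L → A → C → I → E.
It has 6 species and 5 links.

5 links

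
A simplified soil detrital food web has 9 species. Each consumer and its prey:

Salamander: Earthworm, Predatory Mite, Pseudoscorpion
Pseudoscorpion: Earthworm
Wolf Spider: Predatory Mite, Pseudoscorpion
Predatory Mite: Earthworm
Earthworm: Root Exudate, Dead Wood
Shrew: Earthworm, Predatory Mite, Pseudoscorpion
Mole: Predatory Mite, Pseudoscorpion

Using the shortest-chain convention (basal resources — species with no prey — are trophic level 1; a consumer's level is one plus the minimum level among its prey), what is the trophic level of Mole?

Trophic level 4

Root Exudate has no prey (basal) → level 1.
Earthworm eats Root Exudate → level 2.
Predatory Mite eats Earthworm → level 3.
Mole eats Predatory Mite → level 4.
No prey of Mole is below level 3, so 4 is the minimum.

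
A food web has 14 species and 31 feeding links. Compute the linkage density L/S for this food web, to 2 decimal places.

There are L = 31 links among S = 14 species.
L/S = 31/14 = 2.2143 ≈ 2.21.

L/S = 2.21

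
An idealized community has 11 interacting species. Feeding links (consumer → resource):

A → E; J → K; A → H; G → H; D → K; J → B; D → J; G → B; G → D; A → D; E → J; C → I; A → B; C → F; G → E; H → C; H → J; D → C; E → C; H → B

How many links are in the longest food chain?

3 links

One longest chain: F → C → D → G.
It has 4 species and 3 links.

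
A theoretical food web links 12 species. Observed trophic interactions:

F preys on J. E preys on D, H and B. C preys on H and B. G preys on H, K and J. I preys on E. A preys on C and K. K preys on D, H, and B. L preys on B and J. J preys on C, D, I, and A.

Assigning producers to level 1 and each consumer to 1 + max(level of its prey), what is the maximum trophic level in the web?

5

Producers (level 1): D, B, H.
D → E → I → J → G gives G level 5.
No species has a prey at level 5, so no species reaches level 6.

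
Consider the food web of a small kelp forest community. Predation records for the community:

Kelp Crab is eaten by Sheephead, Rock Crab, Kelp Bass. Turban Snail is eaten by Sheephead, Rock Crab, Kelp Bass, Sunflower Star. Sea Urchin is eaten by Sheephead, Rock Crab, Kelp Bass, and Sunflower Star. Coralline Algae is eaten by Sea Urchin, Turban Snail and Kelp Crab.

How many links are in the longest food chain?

2 links

One longest chain: Coralline Algae → Turban Snail → Sunflower Star.
It has 3 species and 2 links.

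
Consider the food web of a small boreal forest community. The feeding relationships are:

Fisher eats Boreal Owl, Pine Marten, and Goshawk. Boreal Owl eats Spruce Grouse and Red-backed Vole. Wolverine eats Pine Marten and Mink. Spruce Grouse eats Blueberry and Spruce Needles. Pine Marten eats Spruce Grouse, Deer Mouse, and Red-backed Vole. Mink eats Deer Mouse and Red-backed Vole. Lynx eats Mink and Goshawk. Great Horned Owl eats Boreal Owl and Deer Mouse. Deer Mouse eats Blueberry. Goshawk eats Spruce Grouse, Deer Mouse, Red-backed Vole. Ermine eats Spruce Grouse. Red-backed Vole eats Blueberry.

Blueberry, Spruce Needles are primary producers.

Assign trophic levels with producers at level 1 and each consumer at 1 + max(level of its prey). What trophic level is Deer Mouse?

Blueberry is a producer → level 1.
Deer Mouse eats Blueberry → level 2.

Trophic level 2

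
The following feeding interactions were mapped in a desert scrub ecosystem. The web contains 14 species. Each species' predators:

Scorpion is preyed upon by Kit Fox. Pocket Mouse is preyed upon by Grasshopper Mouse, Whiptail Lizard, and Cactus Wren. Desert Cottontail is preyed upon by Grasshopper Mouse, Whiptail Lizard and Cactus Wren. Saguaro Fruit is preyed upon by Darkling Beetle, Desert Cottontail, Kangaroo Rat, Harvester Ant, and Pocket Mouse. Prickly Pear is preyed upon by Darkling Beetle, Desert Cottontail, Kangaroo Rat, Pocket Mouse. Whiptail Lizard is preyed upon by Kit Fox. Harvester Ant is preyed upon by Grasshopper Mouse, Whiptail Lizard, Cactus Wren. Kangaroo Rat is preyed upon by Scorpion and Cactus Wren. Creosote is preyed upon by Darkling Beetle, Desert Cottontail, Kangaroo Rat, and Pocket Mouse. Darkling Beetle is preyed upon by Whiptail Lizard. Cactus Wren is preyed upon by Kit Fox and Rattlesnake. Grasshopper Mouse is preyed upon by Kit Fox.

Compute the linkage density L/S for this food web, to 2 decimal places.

L/S = 2.14

There are L = 30 links among S = 14 species.
L/S = 30/14 = 2.1429 ≈ 2.14.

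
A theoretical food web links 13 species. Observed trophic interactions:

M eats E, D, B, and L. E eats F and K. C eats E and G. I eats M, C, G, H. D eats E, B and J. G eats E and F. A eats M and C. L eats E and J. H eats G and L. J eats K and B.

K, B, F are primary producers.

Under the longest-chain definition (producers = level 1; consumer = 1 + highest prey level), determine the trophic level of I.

Trophic level 5

K is a producer → level 1.
E eats K (level 1); other prey at levels: F 1 → level 2.
G eats E (level 2); other prey at levels: F 1 → level 3.
H eats G (level 3); other prey at levels: L 3 → level 4.
I eats H (level 4); other prey at levels: G 3, C 4, M 4 → level 5.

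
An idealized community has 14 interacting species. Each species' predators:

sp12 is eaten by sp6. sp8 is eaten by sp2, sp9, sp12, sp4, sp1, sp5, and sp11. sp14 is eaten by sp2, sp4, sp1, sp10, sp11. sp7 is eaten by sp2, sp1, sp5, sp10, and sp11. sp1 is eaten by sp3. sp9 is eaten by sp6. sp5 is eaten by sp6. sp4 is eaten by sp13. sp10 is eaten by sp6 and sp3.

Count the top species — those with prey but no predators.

5

Top species (has prey, but nothing eats it): sp2, sp11, sp3, sp13, sp6.
Count: 5.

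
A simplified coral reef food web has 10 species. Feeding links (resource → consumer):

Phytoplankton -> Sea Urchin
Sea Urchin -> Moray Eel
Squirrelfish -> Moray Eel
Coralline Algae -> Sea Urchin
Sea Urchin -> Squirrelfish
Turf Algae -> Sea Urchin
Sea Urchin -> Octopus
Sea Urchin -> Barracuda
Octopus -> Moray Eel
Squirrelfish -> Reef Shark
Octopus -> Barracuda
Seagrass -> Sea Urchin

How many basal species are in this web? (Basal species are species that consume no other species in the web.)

Basal species (no prey listed): Coralline Algae, Seagrass, Phytoplankton, Turf Algae.
Count: 4.

4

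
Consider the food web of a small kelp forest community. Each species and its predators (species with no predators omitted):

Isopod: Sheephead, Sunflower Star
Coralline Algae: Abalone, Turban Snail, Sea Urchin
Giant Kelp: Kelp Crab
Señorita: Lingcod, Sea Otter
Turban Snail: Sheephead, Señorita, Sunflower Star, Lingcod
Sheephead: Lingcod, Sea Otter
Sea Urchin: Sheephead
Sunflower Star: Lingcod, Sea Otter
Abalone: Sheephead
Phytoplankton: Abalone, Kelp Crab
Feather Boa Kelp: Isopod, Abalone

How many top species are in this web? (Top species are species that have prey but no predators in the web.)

3

Top species (has prey, but nothing eats it): Kelp Crab, Lingcod, Sea Otter.
Count: 3.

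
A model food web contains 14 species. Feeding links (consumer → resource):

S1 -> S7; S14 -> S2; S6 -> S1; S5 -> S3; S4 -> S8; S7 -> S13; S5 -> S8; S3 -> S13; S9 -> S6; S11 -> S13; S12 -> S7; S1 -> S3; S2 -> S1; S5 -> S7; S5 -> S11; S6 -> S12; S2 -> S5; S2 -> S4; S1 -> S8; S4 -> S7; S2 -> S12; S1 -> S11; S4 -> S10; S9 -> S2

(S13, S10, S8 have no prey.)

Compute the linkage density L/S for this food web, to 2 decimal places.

L/S = 1.71

There are L = 24 links among S = 14 species.
L/S = 24/14 = 1.7143 ≈ 1.71.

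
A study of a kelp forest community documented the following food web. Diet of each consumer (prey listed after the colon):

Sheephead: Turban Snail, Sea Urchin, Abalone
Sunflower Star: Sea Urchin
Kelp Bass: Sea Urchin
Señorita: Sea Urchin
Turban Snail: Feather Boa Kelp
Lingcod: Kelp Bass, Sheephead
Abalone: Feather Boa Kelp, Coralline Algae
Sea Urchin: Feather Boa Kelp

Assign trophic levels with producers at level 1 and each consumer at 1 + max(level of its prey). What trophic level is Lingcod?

Feather Boa Kelp is a producer → level 1.
Sea Urchin eats Feather Boa Kelp → level 2.
Kelp Bass eats Sea Urchin → level 3.
Lingcod eats Kelp Bass (level 3); other prey at levels: Sheephead 3 → level 4.

Trophic level 4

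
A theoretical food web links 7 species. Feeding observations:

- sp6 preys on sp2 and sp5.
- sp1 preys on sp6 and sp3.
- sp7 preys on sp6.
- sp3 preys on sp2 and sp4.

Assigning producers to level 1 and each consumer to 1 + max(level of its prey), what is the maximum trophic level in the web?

3

Producers (level 1): sp4, sp5, sp2.
sp4 → sp3 → sp1 gives sp1 level 3.
No species has a prey at level 3, so no species reaches level 4.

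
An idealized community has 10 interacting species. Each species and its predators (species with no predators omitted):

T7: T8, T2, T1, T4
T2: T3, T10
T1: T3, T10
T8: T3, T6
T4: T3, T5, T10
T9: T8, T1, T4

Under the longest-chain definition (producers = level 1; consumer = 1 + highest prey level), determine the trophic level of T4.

T7 is a producer → level 1.
T4 eats T7 (level 1); other prey at levels: T9 1 → level 2.

Trophic level 2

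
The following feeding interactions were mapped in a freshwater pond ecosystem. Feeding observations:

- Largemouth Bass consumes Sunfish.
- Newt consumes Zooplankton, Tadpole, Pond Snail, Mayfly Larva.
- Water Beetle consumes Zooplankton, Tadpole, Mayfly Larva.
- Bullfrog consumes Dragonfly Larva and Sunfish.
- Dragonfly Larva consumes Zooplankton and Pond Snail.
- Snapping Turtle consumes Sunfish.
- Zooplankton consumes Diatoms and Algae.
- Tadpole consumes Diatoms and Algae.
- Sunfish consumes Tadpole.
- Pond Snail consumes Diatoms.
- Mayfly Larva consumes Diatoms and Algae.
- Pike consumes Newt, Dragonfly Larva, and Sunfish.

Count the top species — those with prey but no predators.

Top species (has prey, but nothing eats it): Water Beetle, Bullfrog, Snapping Turtle, Largemouth Bass, Pike.
Count: 5.

5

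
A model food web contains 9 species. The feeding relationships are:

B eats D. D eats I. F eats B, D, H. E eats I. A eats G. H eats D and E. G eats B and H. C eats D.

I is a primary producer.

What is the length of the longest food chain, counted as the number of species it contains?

5 species

One longest chain: I → D → B → G → A.
It has 5 species and 4 links.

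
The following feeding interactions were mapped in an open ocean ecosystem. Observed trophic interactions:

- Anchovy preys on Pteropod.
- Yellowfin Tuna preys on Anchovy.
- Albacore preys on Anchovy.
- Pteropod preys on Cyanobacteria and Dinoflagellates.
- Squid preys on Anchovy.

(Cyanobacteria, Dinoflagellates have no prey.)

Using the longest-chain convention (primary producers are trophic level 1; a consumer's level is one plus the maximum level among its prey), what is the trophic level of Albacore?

Trophic level 4

Cyanobacteria is a producer → level 1.
Pteropod eats Cyanobacteria (level 1); other prey at levels: Dinoflagellates 1 → level 2.
Anchovy eats Pteropod → level 3.
Albacore eats Anchovy → level 4.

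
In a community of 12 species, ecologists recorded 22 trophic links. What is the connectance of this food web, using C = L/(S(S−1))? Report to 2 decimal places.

The web has S = 12 species and L = 22 feeding links.
C = L / (S(S−1)) = 22 / 132 = 0.1667 ≈ 0.17.

C = 0.17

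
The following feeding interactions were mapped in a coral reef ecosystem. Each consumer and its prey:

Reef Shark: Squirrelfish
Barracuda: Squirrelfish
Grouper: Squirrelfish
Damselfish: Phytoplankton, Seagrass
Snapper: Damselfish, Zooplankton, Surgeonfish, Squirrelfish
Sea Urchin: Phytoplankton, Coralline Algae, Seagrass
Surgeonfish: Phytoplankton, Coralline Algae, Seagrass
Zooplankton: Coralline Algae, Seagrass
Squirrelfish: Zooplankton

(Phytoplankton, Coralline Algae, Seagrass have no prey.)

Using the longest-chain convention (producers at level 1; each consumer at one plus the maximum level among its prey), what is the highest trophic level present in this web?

4

Producers (level 1): Phytoplankton, Coralline Algae, Seagrass.
Coralline Algae → Zooplankton → Squirrelfish → Snapper gives Snapper level 4.
No species has a prey at level 4, so no species reaches level 5.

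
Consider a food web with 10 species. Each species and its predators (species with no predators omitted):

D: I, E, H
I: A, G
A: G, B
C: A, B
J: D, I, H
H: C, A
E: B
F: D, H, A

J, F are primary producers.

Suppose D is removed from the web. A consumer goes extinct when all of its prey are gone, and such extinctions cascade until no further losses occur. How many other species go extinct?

Remove D.
Round 1: E (all prey gone) → extinct.
No further losses. Total secondary extinctions: 1.

1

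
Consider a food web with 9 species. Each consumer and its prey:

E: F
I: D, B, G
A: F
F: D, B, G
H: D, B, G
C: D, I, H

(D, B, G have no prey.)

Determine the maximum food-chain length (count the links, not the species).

One longest chain: D → F → A.
It has 3 species and 2 links.

2 links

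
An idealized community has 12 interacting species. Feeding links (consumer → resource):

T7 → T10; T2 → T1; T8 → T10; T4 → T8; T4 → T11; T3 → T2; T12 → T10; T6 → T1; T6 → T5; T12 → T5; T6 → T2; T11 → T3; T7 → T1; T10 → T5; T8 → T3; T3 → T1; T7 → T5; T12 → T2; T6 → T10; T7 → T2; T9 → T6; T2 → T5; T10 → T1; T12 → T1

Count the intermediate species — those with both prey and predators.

Intermediate species (has both prey and predators): T10, T2, T3, T6, T11, T8.
Count: 6.

6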